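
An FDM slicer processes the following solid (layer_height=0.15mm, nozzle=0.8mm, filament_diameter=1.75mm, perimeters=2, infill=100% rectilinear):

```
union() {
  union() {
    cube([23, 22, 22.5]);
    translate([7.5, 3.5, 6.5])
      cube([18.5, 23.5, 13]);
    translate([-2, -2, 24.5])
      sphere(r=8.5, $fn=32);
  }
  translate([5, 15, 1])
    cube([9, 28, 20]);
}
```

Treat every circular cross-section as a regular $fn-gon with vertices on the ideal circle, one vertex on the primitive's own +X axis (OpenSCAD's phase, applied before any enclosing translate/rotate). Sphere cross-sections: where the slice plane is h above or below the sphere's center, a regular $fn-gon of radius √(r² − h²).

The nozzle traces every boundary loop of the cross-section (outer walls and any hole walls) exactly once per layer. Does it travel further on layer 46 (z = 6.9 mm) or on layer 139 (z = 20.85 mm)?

layer 139 (z = 20.85 mm)

Layer 46 (z = 6.9): the cube (footprint 23×22) is included at this height (perimeter 90.00 mm); the cube at (7.5, 3.5) is present — its section is the full 18.5×23.5 rectangle (perimeter 84.00 mm); the sphere at (-2, -2) does not reach this height (|z−center|=17.600 > r=8.5); Combining (union): the regions partially overlap (shared area 286.75 mm²), so the edge portions inside another operand are dropped and the merged outline is re-measured after clipping — boundary = 106.00 mm; the cube at (5, 15) is present — its section is the full 9×28 rectangle (perimeter 74.00 mm); Combining (union): the regions partially overlap (shared area 95.50 mm²), so the edge portions inside another operand are dropped and the merged outline is re-measured after clipping — boundary = 138.00 mm. So its perimeter = 138.00 mm. Layer 139 (z = 20.85): the cube is present — its section is the full 23×22 rectangle (perimeter 90.00 mm); the cube at (7.5, 3.5) is absent (z outside [6.5, 19.5]); the sphere at (-2, -2): section is a regular 32-gon, circumradius = √(r²−h²) = √(8.5²−3.65²) = 7.676 (perimeter = 2·32·7.676·sin(180°/32) = 48.15 mm); Merging all regions: the regions partially overlap (shared area 19.72 mm²), so the edge portions inside another operand are dropped and the merged outline is re-measured after clipping — boundary = 119.42 mm; the cube at (5, 15) is present — its section is the full 9×28 rectangle (perimeter 74.00 mm); Combining (union): the regions partially overlap (shared area 63.00 mm²), so the edge portions inside another operand are dropped and the merged outline is re-measured after clipping — boundary = 161.42 mm. So its perimeter = 161.42 mm. Layer 139 is larger (161.42 vs 138.00 mm).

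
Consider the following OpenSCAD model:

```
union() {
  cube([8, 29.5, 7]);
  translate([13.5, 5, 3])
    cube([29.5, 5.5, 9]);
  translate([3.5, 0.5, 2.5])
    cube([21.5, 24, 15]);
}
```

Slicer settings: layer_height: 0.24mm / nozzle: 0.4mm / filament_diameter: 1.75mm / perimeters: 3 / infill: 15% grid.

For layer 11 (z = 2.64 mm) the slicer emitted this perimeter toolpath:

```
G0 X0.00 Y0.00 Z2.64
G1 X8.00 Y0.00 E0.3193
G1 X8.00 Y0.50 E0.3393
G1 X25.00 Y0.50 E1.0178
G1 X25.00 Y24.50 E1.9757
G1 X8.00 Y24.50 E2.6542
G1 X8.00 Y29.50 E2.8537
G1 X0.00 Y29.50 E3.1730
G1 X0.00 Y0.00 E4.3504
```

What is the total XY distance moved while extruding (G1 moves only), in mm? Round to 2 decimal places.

109.00 mm

Sum the Euclidean lengths of each G1 segment: total = 109.00 mm.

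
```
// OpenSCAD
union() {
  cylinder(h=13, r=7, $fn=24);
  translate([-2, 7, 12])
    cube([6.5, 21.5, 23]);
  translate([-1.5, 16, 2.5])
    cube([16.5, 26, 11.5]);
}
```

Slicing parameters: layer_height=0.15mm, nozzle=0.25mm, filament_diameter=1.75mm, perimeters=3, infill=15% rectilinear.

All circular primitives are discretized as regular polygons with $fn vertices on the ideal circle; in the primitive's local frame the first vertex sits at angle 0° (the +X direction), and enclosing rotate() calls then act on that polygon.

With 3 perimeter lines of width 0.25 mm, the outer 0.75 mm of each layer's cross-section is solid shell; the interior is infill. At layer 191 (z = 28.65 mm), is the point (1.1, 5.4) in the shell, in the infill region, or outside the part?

At z = 28.65 mm: the cylinder is not intersected at this z (z outside [0, 13]); the cube at (-2, 7) (footprint 6.5×21.5) is included at this height; the cube at (-1.5, 16) is absent (z outside [2.5, 14]); Combining (union): only the 6.5×21.5 cube at (-2, 7) is present, so the union is just that shape — 1 connected region. Overall, the cross-section is a single solid region. The nearest boundary edge runs (-2.00, 7.00)→(4.50, 7.00); distance from the point to it = 1.60 mm. The point is not inside any of the regions above, so it lies outside the cross-section (1.60 mm from the nearest boundary).

outside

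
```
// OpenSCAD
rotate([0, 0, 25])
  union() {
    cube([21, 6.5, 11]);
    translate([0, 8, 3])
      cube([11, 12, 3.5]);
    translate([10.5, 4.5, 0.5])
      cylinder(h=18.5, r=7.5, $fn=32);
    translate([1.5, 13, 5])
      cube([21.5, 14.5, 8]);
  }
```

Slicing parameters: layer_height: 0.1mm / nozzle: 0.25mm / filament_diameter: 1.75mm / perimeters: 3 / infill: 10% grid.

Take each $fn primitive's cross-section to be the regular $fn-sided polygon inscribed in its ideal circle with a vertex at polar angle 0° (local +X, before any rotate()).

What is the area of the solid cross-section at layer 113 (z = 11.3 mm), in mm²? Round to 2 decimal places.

487.33 mm²

At z = 11.3 mm: the cube is absent (z outside [0, 11]); the cube at (0, 8) is absent (z outside [3, 6.5]); the cylinder at (10.5, 4.5): section is a regular 32-gon, circumradius r=7.5 (area = (32/2)·7.500²·sin(360°/32) = 175.58 mm²); the cube at (1.5, 13) (footprint 21.5×14.5) is included at this height (area 311.75 mm²); Merging all regions: the 2 present regions are separate (no shared area or edge), so areas and boundary lengths simply add and each stays a separate island — area = 487.33 mm²; (whole slice rotated 25° about Z — lengths, areas and connectivity unchanged). Overall, the cross-section has 2 separate islands. Net area = 487.33 mm².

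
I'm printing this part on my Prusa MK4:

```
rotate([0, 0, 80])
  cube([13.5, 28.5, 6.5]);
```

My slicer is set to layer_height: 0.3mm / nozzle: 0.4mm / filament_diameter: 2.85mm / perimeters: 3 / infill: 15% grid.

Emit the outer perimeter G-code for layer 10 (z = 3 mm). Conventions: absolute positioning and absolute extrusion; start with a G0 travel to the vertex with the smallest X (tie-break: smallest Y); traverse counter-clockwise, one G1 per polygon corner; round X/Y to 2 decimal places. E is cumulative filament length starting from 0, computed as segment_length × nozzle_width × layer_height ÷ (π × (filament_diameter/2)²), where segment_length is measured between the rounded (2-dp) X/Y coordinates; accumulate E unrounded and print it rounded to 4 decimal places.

G0 X-28.07 Y4.95 Z3.00
G1 X0.00 Y0.00 E0.5362
G1 X2.34 Y13.29 E0.7900
G1 X-25.72 Y18.24 E1.3260
G1 X-28.07 Y4.95 E1.5798

At z = 3 mm: the cube is present — its section is the full 13.5×28.5 rectangle; (rotated 80° about Z; rotation is an isometry so areas/perimeters/island counts are preserved). The outline is a single polygon with 4 vertices. Extrusion per mm of travel: 0.4 × 0.3 / (π × 1.425²) = 0.018811. Accumulating E over each segment gives final E = 1.5798.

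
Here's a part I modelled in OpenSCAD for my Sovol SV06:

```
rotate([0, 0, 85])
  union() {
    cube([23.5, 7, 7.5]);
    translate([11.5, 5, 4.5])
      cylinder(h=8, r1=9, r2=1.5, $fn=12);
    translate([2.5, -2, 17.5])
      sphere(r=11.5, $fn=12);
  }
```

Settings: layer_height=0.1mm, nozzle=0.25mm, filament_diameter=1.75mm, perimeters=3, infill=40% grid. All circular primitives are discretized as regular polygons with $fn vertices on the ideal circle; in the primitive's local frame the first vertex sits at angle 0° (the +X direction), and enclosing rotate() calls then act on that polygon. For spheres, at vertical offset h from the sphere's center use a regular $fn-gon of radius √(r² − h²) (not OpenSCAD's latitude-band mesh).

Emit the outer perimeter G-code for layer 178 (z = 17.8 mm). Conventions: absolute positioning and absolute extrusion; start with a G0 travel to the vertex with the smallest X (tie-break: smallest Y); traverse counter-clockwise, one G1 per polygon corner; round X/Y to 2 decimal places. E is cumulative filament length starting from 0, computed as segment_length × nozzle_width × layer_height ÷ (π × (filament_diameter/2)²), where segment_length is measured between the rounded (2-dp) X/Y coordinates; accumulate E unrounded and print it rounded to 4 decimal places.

At z = 17.8 mm: the cube does not reach this height (z outside [0, 7.5]); the cone at (11.5, 5) is absent (z outside [4.5, 12.5]); the sphere at (2.5, -2): section is a regular 12-gon, circumradius = √(r²−h²) = √(11.5²−0.3²) = 11.496; Merging all regions: only the r=11.5 sphere at (2.5, -2) is present, so the union is just that shape — 1 connected region; (whole slice rotated 85° about Z — lengths, areas and connectivity unchanged). The outline is a single polygon with 12 vertices. Extrusion per mm of travel: 0.25 × 0.1 / (π × 0.875²) = 0.010394. Accumulating E over each segment gives final E = 0.7422.

G0 X-9.24 Y3.32 Z17.80
G1 X-8.21 Y-2.54 E0.0618
G1 X-4.38 Y-7.10 E0.1237
G1 X1.21 Y-9.14 E0.1856
G1 X7.07 Y-8.10 E0.2474
G1 X11.63 Y-4.28 E0.3093
G1 X13.66 Y1.31 E0.3711
G1 X12.63 Y7.17 E0.4329
G1 X8.80 Y11.73 E0.4948
G1 X3.21 Y13.77 E0.5567
G1 X-2.65 Y12.74 E0.6185
G1 X-7.21 Y8.91 E0.6804
G1 X-9.24 Y3.32 E0.7422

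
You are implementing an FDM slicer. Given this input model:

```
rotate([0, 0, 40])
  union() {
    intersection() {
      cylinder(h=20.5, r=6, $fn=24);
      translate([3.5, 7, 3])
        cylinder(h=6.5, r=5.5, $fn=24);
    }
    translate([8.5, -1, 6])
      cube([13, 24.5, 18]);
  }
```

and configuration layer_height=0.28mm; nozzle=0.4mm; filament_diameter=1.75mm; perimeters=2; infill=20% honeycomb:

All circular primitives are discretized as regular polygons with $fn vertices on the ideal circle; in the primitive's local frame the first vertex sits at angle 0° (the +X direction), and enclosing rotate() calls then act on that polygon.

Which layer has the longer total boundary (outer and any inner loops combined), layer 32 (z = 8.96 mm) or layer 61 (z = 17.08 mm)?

layer 32 (z = 8.96 mm)

Layer 32 (z = 8.96): the cylinder: section is a regular 24-gon, circumradius r=6 (perimeter = 2·24·6.000·sin(180°/24) = 37.59 mm); the r=5.5 cylinder at (3.5, 7) gives a regular 24-gon of circumradius 5.5 (constant along its height) (perimeter = 2·24·5.500·sin(180°/24) = 34.46 mm); After intersecting: the r=5.5 cylinder at (3.5, 7) partially overlaps the r=6 cylinder; clipping to the common part keeps 20.76 mm² — boundary = 18.71 mm; the cube at (8.5, -1) is present — its section is the full 13×24.5 rectangle (perimeter 75.00 mm); Combining (union): the 2 present regions are separate (no shared area or edge), so areas and boundary lengths simply add and each stays a separate island — boundary = 93.71 mm; (whole slice rotated 40° about Z — lengths, areas and connectivity unchanged). So its perimeter = 93.71 mm. Layer 61 (z = 17.08): the r=6 cylinder contributes a regular 24-gon of circumradius 6 (perimeter = 2·24·6.000·sin(180°/24) = 37.59 mm); the cylinder at (3.5, 7) is not intersected at this z (z outside [3, 9.5]); After intersecting: at least one operand is absent at this height, so nothing remains; the cube at (8.5, -1) is present — its section is the full 13×24.5 rectangle (perimeter 75.00 mm); Taking the union: only the 13×24.5 cube at (8.5, -1) is present, so the union is just that shape — boundary = 75.00 mm; (rotated 40° about Z; rotation is an isometry so areas/perimeters/island counts are preserved). So its perimeter = 75.00 mm. Layer 32 is larger (93.71 vs 75.00 mm).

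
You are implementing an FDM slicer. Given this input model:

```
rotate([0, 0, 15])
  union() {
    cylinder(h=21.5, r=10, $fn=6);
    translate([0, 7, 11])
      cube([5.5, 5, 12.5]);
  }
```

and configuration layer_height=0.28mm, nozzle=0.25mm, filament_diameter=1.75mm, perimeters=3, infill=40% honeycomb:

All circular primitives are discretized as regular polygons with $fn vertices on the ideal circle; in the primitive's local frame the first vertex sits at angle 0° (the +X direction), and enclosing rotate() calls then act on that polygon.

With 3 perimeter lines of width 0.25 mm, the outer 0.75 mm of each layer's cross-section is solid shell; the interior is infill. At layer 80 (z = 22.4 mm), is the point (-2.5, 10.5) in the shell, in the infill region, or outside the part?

At z = 22.4 mm: the cylinder is absent (z outside [0, 21.5]); the cube at (0, 7) is present — its section is the full 5.5×5 rectangle; Combining (union): only the 5.5×5 cube at (0, 7) is present, so the union is just that shape — 1 connected region; (whole slice rotated 15° about Z — lengths, areas and connectivity unchanged). Overall, the cross-section is a single solid region. Undo the 15° rotation: the query point maps to (0.303, 10.789) in the un-rotated model frame. The nearest boundary edge runs (0.00, 12.00)→(0.00, 7.00); distance from the point to it = 0.30 mm. The point is inside the cross-section, 0.30 mm from the nearest boundary — within the 0.75 mm shell band (3 × 0.25).

shell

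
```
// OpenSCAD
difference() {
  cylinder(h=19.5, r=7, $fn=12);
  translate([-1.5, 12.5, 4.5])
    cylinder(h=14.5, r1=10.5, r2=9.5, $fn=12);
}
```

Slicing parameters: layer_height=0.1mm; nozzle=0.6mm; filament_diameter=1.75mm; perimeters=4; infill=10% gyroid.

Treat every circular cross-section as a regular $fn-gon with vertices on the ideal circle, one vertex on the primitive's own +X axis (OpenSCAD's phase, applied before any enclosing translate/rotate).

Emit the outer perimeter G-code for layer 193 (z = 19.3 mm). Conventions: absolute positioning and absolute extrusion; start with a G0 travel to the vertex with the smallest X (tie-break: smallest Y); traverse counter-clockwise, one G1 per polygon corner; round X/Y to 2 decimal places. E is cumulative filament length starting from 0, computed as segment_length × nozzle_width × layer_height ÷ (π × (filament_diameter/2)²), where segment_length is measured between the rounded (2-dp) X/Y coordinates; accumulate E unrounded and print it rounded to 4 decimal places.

At z = 19.3 mm: the r=7 cylinder contributes a regular 12-gon of circumradius 7; the cone at (-1.5, 12.5) is absent (z outside [4.5, 19]); Taking the first minus the rest: none of the subtracted shapes is present at this height, so the r=7 cylinder is unchanged — 1 connected region. The outline is a single polygon with 12 vertices. Extrusion per mm of travel: 0.6 × 0.1 / (π × 0.875²) = 0.024945. Accumulating E over each segment gives final E = 1.0845.

G0 X-7.00 Y0.00 Z19.30
G1 X-6.06 Y-3.50 E0.0904
G1 X-3.50 Y-6.06 E0.1807
G1 X0.00 Y-7.00 E0.2711
G1 X3.50 Y-6.06 E0.3615
G1 X6.06 Y-3.50 E0.4518
G1 X7.00 Y0.00 E0.5422
G1 X6.06 Y3.50 E0.6326
G1 X3.50 Y6.06 E0.7229
G1 X0.00 Y7.00 E0.8133
G1 X-3.50 Y6.06 E0.9037
G1 X-6.06 Y3.50 E0.9941
G1 X-7.00 Y0.00 E1.0845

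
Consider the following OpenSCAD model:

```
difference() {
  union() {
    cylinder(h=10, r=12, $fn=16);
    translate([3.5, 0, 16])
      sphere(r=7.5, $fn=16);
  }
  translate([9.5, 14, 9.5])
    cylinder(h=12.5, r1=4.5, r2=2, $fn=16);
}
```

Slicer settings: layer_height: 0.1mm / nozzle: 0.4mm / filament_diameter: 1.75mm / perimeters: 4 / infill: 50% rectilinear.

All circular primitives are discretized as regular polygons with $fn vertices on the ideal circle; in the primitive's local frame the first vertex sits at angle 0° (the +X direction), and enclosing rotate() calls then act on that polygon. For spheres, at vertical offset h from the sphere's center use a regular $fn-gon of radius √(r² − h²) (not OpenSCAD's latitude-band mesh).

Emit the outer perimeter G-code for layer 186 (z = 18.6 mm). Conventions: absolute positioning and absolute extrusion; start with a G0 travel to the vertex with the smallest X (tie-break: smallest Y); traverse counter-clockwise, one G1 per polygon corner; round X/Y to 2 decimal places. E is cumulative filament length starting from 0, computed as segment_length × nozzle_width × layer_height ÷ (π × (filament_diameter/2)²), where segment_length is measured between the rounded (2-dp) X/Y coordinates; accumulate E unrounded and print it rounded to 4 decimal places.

At z = 18.6 mm: the cylinder is not intersected at this z (z outside [0, 10]); the r=7.5 sphere at (3.5, 0) contributes a regular 16-gon of circumradius √(7.5²−2.6²) = 7.035; Combining (union): only the r=7.5 sphere at (3.5, 0) is present, so the union is just that shape — 1 connected region; the cone at (9.5, 14) contributes a regular 16-gon of circumradius 2.680 (interpolated between r1=4.5 and r2=2 at t=0.728); After the difference (first − rest): starting from the result so far, the cone at (9.5, 14) misses the remaining region (no effect) — 1 connected region. The outline is a single polygon with 16 vertices. Extrusion per mm of travel: 0.4 × 0.1 / (π × 0.875²) = 0.016630. Accumulating E over each segment gives final E = 0.7301.

G0 X-3.53 Y0.00 Z18.60
G1 X-3.00 Y-2.69 E0.0456
G1 X-1.47 Y-4.97 E0.0913
G1 X0.81 Y-6.50 E0.1369
G1 X3.50 Y-7.03 E0.1825
G1 X6.19 Y-6.50 E0.2281
G1 X8.47 Y-4.97 E0.2738
G1 X10.00 Y-2.69 E0.3194
G1 X10.53 Y0.00 E0.3650
G1 X10.00 Y2.69 E0.4106
G1 X8.47 Y4.97 E0.4563
G1 X6.19 Y6.50 E0.5019
G1 X3.50 Y7.03 E0.5475
G1 X0.81 Y6.50 E0.5931
G1 X-1.47 Y4.97 E0.6388
G1 X-3.00 Y2.69 E0.6845
G1 X-3.53 Y0.00 E0.7301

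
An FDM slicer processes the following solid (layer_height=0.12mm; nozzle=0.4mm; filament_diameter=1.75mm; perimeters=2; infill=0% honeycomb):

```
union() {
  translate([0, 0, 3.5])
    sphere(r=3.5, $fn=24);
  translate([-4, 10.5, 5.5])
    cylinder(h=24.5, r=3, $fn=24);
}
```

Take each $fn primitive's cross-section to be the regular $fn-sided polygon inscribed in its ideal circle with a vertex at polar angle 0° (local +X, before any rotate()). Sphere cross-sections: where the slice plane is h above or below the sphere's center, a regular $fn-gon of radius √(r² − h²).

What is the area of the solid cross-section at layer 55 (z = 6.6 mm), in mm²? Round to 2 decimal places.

At z = 6.6 mm: the r=3.5 sphere slices to a regular 24-gon of circumradius 1.625 (√(r²−h²) with h=3.1 from center) (area = (24/2)·1.625²·sin(360°/24) = 8.20 mm²); the r=3 cylinder at (-4, 10.5) gives a regular 24-gon of circumradius 3 (constant along its height) (area = (24/2)·3.000²·sin(360°/24) = 27.95 mm²); Merging all regions: the 2 present regions are separate (no shared area or edge), so areas and boundary lengths simply add and each stays a separate island — area = 36.15 mm². Overall, the cross-section has 2 separate islands. Net area = 36.15 mm².

36.15 mm²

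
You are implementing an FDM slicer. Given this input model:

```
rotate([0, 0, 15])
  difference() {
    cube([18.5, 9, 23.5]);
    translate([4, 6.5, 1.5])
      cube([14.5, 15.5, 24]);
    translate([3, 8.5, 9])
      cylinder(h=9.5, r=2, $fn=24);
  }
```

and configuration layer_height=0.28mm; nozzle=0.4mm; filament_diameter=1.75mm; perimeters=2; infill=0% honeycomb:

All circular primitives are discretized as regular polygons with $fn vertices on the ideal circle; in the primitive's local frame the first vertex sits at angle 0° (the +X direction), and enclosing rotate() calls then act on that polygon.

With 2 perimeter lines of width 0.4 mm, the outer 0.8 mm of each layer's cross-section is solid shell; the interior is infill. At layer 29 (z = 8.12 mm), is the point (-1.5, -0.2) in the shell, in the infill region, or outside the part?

At z = 8.12 mm: the cube (footprint 18.5×9) is included at this height; the cube at (4, 6.5) (footprint 14.5×15.5) is included at this height; the cylinder at (3, 8.5) is absent (z outside [9, 18.5]); After the difference (first − rest): starting from the 18.5×9 cube, the 14.5×15.5 cube at (4, 6.5) partially overlaps it — only the 36.25 mm² overlap (of its 224.75 mm²) is removed, clipping the outline — 1 connected region; (whole slice rotated 15° about Z — lengths, areas and connectivity unchanged). Overall, the cross-section is a single solid region. Undo the 15° rotation: the query point maps to (-1.501, 0.195) in the un-rotated model frame. The nearest boundary edge runs (0.00, 0.00)→(0.00, 9.00); distance from the point to it = 1.50 mm. The point is not inside any of the regions above, so it lies outside the cross-section (1.50 mm from the nearest boundary).

outside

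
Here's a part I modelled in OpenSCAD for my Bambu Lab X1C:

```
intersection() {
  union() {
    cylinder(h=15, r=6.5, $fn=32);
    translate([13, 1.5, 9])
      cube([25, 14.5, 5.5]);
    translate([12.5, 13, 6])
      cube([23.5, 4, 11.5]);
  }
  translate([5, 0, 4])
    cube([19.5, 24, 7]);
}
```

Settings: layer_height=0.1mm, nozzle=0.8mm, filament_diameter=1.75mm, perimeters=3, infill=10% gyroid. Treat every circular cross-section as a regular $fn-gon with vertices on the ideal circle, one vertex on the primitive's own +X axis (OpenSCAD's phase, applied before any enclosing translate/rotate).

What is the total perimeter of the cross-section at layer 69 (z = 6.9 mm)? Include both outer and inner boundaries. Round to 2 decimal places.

42.06 mm

At z = 6.9 mm: the r=6.5 cylinder gives a regular 32-gon of circumradius 6.5 (constant along its height) (perimeter = 2·32·6.500·sin(180°/32) = 40.78 mm); the cube at (13, 1.5) is not intersected at this z (z outside [9, 14.5]); the cube at (12.5, 13) is present — its section is the full 23.5×4 rectangle (perimeter 55.00 mm); Merging all regions: the 2 present regions are separate (no shared area or edge), so areas and boundary lengths simply add and each stays a separate island — boundary = 95.78 mm; the cube at (5, 0) (footprint 19.5×24) is included at this height (perimeter 87.00 mm); After intersecting: the 19.5×24 cube at (5, 0) partially overlaps the result so far; clipping to the common part keeps 52.17 mm² — boundary = 42.06 mm. Overall, the cross-section has 2 separate islands. Total boundary length (outer) = 42.06 mm.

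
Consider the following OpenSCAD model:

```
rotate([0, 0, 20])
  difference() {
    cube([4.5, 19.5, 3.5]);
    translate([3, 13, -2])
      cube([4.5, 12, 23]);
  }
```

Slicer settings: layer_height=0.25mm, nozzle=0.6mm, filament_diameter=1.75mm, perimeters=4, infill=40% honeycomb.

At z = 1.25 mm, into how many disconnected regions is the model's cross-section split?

At z = 1.25 mm: the 4.5×19.5 cube contributes its full rectangle; the cube at (3, 13) is present — its section is the full 4.5×12 rectangle; Subtracting the remaining from the first: starting from the 4.5×19.5 cube, the 4.5×12 cube at (3, 13) partially overlaps it — only the 9.75 mm² overlap (of its 54.00 mm²) is removed, clipping the outline — 1 connected region; (rotated 20° about Z; rotation is an isometry so areas/perimeters/island counts are preserved). The result has 1 disconnected region.

1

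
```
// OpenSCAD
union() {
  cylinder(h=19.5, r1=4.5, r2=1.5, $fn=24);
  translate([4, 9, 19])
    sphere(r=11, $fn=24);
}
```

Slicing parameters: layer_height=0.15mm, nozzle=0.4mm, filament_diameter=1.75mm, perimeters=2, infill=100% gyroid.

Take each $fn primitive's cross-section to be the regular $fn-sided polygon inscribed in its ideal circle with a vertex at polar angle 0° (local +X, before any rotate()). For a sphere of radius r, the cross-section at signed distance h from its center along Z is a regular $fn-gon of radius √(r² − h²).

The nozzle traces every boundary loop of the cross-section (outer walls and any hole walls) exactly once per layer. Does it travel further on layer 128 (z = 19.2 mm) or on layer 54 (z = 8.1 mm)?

layer 128 (z = 19.2 mm)

Layer 128 (z = 19.2): the cone contributes a regular 24-gon of circumradius 1.546 (interpolated between r1=4.5 and r2=1.5 at t=0.985) (perimeter = 2·24·1.546·sin(180°/24) = 9.69 mm); the sphere at (4, 9): section is a regular 24-gon, circumradius = √(r²−h²) = √(11²−0.2²) = 10.998 (perimeter = 2·24·10.998·sin(180°/24) = 68.91 mm); Combining (union): the regions partially overlap (shared area 6.69 mm²), so the edge portions inside another operand are dropped and the merged outline is re-measured after clipping — boundary = 69.18 mm. So its perimeter = 69.18 mm. Layer 54 (z = 8.1): the cone contributes a regular 24-gon of circumradius 3.254 (interpolated between r1=4.5 and r2=1.5 at t=0.415) (perimeter = 2·24·3.254·sin(180°/24) = 20.39 mm); the sphere at (4, 9): section is a regular 24-gon, circumradius = √(r²−h²) = √(11²−10.9²) = 1.480 (perimeter = 2·24·1.480·sin(180°/24) = 9.27 mm); Combining (union): the 2 present regions are separate (no shared area or edge), so areas and boundary lengths simply add and each stays a separate island — boundary = 29.66 mm. So its perimeter = 29.66 mm. Layer 128 is larger (69.18 vs 29.66 mm).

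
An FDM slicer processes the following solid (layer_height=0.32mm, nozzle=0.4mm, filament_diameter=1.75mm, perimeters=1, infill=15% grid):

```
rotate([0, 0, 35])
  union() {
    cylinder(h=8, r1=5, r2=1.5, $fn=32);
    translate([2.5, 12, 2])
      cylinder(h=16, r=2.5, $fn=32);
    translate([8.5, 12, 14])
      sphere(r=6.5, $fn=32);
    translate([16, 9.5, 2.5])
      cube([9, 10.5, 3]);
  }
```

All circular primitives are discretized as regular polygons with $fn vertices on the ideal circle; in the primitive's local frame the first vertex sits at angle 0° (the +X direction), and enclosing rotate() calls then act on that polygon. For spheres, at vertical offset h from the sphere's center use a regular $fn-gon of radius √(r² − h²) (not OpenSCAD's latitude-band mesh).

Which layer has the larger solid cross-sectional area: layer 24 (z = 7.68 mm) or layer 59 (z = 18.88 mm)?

layer 59 (z = 18.88 mm)

Layer 24 (z = 7.68): the cone contributes a regular 32-gon of circumradius 1.640 (interpolated between r1=5 and r2=1.5 at t=0.960) (area = (32/2)·1.640²·sin(360°/32) = 8.40 mm²); the r=2.5 cylinder at (2.5, 12) contributes a regular 32-gon of circumradius 2.5 (area = (32/2)·2.500²·sin(360°/32) = 19.51 mm²); the sphere at (8.5, 12): section is a regular 32-gon, circumradius = √(r²−h²) = √(6.5²−6.32²) = 1.519 (area = (32/2)·1.519²·sin(360°/32) = 7.20 mm²); the cube at (16, 9.5) does not reach this height (z outside [2.5, 5.5]); Combining (union): the 3 present regions are separate (no shared area or edge), so areas and boundary lengths simply add and each stays a separate island — area = 35.11 mm²; (rotated 35° about Z; rotation is an isometry so areas/perimeters/island counts are preserved). So its area = 35.11 mm². Layer 59 (z = 18.88): the cone is absent (z outside [0, 8]); the cylinder at (2.5, 12) is not intersected at this z (z outside [2, 18]); the sphere at (8.5, 12): section is a regular 32-gon, circumradius = √(r²−h²) = √(6.5²−4.88²) = 4.294 (area = (32/2)·4.294²·sin(360°/32) = 57.55 mm²); the cube at (16, 9.5) is not intersected at this z (z outside [2.5, 5.5]); Taking the union: only the r=6.5 sphere at (8.5, 12) is present, so the union is just that shape — area = 57.55 mm²; (whole slice rotated 35° about Z — lengths, areas and connectivity unchanged). So its area = 57.55 mm². Layer 59 is larger (57.55 vs 35.11 mm²).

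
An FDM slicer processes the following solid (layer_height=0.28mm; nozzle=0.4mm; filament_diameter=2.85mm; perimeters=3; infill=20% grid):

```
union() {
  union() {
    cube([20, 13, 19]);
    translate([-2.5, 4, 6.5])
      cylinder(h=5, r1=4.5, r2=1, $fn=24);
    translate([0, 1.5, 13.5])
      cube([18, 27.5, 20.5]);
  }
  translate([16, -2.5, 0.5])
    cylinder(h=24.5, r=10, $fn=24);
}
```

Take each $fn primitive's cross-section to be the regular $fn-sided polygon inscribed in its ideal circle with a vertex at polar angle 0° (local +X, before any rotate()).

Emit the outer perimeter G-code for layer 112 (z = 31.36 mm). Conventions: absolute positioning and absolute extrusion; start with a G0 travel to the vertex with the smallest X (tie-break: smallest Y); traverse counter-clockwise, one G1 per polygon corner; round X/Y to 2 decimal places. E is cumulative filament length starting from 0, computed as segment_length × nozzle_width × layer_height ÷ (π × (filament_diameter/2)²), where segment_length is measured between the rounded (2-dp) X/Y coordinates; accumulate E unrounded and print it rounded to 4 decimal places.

G0 X0.00 Y1.50 Z31.36
G1 X18.00 Y1.50 E0.3160
G1 X18.00 Y29.00 E0.7988
G1 X0.00 Y29.00 E1.1148
G1 X0.00 Y1.50 E1.5976

At z = 31.36 mm: the cube is absent (z outside [0, 19]); the cone at (-2.5, 4) is not intersected at this z (z outside [6.5, 11.5]); the 18×27.5 cube at (0, 1.5) contributes its full rectangle; Combining (union): only the 18×27.5 cube at (0, 1.5) is present, so the union is just that shape — 1 connected region; the cylinder at (16, -2.5) is absent (z outside [0.5, 25]); Combining (union): only the result so far is present, so the union is just that shape — 1 connected region. The outline is a single polygon with 4 vertices. Extrusion per mm of travel: 0.4 × 0.28 / (π × 1.425²) = 0.017557. Accumulating E over each segment gives final E = 1.5976.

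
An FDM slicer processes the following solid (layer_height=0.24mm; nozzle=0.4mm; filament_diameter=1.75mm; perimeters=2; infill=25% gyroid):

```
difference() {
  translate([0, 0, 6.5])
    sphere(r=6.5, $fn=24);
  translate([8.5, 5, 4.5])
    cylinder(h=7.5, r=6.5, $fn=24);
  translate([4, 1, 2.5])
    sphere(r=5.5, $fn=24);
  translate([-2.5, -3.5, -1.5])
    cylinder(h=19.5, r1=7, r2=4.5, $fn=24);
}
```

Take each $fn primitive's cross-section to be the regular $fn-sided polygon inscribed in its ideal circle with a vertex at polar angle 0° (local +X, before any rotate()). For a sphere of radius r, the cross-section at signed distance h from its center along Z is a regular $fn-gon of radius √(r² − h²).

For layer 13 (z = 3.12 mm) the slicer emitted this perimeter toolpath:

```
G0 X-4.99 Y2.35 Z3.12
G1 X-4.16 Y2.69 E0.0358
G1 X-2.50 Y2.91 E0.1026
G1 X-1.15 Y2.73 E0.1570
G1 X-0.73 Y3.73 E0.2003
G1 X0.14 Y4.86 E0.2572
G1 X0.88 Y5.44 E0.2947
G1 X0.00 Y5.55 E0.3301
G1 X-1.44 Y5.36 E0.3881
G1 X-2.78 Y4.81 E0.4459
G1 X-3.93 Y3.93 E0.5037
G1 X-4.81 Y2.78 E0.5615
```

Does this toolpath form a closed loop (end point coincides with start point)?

no

Start point (G0): (-4.99, 2.35). End point (last G1): the path does not return to the start — open.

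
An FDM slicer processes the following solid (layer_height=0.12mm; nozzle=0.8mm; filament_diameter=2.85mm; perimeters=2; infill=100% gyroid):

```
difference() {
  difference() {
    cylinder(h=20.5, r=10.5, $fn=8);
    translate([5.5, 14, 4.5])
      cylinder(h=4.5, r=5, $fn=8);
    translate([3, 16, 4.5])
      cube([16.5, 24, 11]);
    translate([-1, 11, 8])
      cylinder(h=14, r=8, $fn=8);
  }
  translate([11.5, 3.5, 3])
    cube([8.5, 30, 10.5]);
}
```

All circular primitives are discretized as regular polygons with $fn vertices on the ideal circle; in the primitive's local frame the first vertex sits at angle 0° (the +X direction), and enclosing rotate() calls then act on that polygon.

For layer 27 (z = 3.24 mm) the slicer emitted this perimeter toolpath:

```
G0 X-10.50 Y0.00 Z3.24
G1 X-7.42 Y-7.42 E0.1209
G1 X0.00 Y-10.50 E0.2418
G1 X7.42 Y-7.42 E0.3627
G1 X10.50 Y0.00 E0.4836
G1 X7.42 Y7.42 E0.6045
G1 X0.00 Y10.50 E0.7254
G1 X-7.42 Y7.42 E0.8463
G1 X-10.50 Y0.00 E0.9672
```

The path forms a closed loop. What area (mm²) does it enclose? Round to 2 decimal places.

311.64 mm²

Apply the shoelace formula to the sequence of (X, Y) vertices; enclosed area = 311.64 mm².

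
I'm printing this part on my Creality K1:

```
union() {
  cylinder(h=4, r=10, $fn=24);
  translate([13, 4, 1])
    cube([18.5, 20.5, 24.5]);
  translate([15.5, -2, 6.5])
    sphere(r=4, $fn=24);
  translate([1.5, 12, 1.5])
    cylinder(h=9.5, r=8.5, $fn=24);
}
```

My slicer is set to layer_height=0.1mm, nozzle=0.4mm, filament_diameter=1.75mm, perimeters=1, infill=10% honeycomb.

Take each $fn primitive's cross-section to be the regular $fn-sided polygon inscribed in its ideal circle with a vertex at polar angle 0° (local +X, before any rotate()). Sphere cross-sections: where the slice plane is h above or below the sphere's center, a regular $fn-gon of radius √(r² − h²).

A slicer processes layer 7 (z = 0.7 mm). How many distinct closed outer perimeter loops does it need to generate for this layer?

1

At z = 0.7 mm: the r=10 cylinder contributes a regular 24-gon of circumradius 10; the cube at (13, 4) is not intersected at this z (z outside [1, 25.5]); the sphere at (15.5, -2) does not reach this height (|z−center|=5.800 > r=4); the cylinder at (1.5, 12) is not intersected at this z (z outside [1.5, 11]); Merging all regions: only the r=10 cylinder is present, so the union is just that shape — 1 connected region. The result has 1 disconnected region.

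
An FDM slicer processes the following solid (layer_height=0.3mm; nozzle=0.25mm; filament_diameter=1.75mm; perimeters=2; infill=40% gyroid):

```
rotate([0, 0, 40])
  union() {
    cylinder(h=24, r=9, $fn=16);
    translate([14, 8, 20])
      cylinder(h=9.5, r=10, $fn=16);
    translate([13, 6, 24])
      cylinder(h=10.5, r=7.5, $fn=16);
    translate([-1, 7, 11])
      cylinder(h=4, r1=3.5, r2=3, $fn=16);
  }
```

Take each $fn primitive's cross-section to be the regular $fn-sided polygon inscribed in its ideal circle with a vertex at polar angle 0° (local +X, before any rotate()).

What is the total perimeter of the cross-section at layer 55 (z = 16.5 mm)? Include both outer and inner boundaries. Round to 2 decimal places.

56.19 mm

At z = 16.5 mm: the r=9 cylinder contributes a regular 16-gon of circumradius 9 (perimeter = 2·16·9.000·sin(180°/16) = 56.19 mm); the cylinder at (14, 8) is not intersected at this z (z outside [20, 29.5]); the cylinder at (13, 6) does not reach this height (z outside [24, 34.5]); the cone at (-1, 7) is absent (z outside [11, 15]); Taking the union: only the r=9 cylinder is present, so the union is just that shape — boundary = 56.19 mm; (rotated 40° about Z; rotation is an isometry so areas/perimeters/island counts are preserved). Overall, the cross-section is a single solid region. Total boundary length (outer) = 56.19 mm.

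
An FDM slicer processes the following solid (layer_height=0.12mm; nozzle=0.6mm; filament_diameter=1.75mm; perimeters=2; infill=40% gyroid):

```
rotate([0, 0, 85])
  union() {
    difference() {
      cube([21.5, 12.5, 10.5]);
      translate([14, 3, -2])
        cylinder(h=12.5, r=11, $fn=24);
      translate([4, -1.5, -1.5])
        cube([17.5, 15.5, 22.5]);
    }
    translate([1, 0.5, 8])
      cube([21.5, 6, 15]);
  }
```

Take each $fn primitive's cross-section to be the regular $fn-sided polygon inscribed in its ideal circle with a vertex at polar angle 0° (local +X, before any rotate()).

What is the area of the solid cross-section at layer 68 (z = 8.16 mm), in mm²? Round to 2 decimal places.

At z = 8.16 mm: the 21.5×12.5 cube contributes its full rectangle (area 268.75 mm²); the cylinder at (14, 3): section is a regular 24-gon, circumradius r=11 (area = (24/2)·11.000²·sin(360°/24) = 375.81 mm²); the cube at (4, -1.5) (footprint 17.5×15.5) is included at this height (area 271.25 mm²); Subtracting the remaining from the first: starting from the 21.5×12.5 cube (268.75 mm²), the r=11 cylinder at (14, 3) partially overlaps it — only the 213.36 mm² overlap (of its 375.81 mm²) is removed, clipping the outline; the 17.5×15.5 cube at (4, -1.5) partially overlaps it — only the 10.58 mm² overlap (of its 271.25 mm²) is removed, clipping the outline — area = 44.81 mm²; the 21.5×6 cube at (1, 0.5) contributes its full rectangle (area 129.00 mm²); Combining (union): the regions partially overlap — summed areas 173.81 mm² minus the doubly-counted overlap 13.28 mm² gives 160.53 mm² — area = 160.53 mm²; (whole slice rotated 85° about Z — lengths, areas and connectivity unchanged). Overall, the cross-section is a single solid region. Net area = 160.53 mm².

160.53 mm²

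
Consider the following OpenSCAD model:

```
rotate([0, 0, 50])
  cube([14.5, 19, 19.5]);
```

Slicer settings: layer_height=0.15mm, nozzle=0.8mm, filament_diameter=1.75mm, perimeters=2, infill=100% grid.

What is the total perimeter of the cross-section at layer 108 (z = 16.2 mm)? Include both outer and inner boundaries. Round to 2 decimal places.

At z = 16.2 mm: the cube is present — its section is the full 14.5×19 rectangle (perimeter 67.00 mm); (rotated 50° about Z; rotation is an isometry so areas/perimeters/island counts are preserved). Overall, the cross-section is a single solid region. Total boundary length (outer) = 67.00 mm.

67.00 mm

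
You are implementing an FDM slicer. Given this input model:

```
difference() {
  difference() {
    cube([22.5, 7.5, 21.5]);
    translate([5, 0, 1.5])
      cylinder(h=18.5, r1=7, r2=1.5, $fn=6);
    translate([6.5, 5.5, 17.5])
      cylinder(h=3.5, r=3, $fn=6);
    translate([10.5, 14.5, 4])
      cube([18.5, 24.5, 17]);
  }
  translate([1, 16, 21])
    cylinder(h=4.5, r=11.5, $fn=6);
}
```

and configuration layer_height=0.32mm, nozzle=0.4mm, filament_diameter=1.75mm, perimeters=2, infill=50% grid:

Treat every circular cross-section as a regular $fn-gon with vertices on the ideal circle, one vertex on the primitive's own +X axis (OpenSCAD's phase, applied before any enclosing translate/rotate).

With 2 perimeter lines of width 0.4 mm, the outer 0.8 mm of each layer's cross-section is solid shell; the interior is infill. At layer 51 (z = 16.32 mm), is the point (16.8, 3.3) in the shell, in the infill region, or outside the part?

At z = 16.32 mm: the cube is present — its section is the full 22.5×7.5 rectangle; the cone at (5, 0): at t=0.801 of its height the radius interpolates to r₁+(r₂−r₁)t = 2.594, giving a regular 6-gon of that circumradius; the cylinder at (6.5, 5.5) does not reach this height (z outside [17.5, 21]); the cube at (10.5, 14.5) is present — its section is the full 18.5×24.5 rectangle; Taking the first minus the rest: starting from the 22.5×7.5 cube, the cone at (5, 0) partially overlaps it — only the 8.74 mm² overlap (of its 17.48 mm²) is removed, clipping the outline; the 18.5×24.5 cube at (10.5, 14.5) misses the remaining region (no effect) — 1 connected region; the cylinder at (1, 16) is absent (z outside [21, 25.5]); Taking the first minus the rest: none of the subtracted shapes is present at this height, so that combined region is unchanged — 1 connected region. Overall, the cross-section is a single solid region. The nearest boundary edge runs (22.50, 0.00)→(7.59, 0.00); distance from the point to it = 3.30 mm. The point is inside the cross-section and 3.30 mm from the nearest boundary — more than the 0.8 mm shell width (2 × 0.4), so it's in the infill interior.

infill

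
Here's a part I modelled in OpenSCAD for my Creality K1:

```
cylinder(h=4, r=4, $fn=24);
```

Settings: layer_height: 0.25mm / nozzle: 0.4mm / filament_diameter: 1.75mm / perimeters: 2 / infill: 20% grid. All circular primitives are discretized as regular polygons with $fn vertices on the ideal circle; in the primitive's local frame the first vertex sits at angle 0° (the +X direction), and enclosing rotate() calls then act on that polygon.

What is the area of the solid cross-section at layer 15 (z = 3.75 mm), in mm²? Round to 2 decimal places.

At z = 3.75 mm: the cylinder: section is a regular 24-gon, circumradius r=4 (area = (24/2)·4.000²·sin(360°/24) = 49.69 mm²). Overall, the cross-section is a single solid region. Net area = 49.69 mm².

49.69 mm²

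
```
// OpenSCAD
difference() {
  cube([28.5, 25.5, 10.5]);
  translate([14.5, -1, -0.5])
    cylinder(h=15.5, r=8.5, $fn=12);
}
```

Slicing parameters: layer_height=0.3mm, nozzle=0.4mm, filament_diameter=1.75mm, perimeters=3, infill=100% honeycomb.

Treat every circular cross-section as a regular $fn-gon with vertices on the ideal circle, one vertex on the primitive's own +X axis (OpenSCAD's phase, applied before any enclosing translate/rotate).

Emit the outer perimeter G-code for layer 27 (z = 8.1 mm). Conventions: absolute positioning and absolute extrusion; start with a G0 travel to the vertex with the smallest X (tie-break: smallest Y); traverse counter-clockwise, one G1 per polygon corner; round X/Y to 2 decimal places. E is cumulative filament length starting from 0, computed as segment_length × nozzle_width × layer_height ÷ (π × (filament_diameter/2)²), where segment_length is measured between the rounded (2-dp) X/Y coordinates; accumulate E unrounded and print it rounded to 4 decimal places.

G0 X0.00 Y0.00 Z8.10
G1 X6.27 Y0.00 E0.3128
G1 X7.14 Y3.25 E0.4807
G1 X10.25 Y6.36 E0.7001
G1 X14.50 Y7.50 E0.9196
G1 X18.75 Y6.36 E1.1391
G1 X21.86 Y3.25 E1.3586
G1 X22.73 Y0.00 E1.5264
G1 X28.50 Y0.00 E1.8143
G1 X28.50 Y25.50 E3.0865
G1 X0.00 Y25.50 E4.5084
G1 X0.00 Y0.00 E5.7806

At z = 8.1 mm: the 28.5×25.5 cube contributes its full rectangle; the cylinder at (14.5, -1): section is a regular 12-gon, circumradius r=8.5; After the difference (first − rest): starting from the 28.5×25.5 cube, the r=8.5 cylinder at (14.5, -1) partially overlaps it — only the 91.64 mm² overlap (of its 216.75 mm²) is removed, clipping the outline — 1 connected region. The outline is a single polygon with 11 vertices. Extrusion per mm of travel: 0.4 × 0.3 / (π × 0.875²) = 0.049890. Accumulating E over each segment gives final E = 5.7806.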